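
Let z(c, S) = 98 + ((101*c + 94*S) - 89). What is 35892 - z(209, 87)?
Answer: 6596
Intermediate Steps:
z(c, S) = 9 + 94*S + 101*c (z(c, S) = 98 + ((94*S + 101*c) - 89) = 98 + (-89 + 94*S + 101*c) = 9 + 94*S + 101*c)
35892 - z(209, 87) = 35892 - (9 + 94*87 + 101*209) = 35892 - (9 + 8178 + 21109) = 35892 - 1*29296 = 35892 - 29296 = 6596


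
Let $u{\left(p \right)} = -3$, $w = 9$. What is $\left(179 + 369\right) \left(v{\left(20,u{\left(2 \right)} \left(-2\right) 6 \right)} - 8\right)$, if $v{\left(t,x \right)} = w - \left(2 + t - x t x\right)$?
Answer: $14192652$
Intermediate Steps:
$v{\left(t,x \right)} = 7 - t + t x^{2}$ ($v{\left(t,x \right)} = 9 - \left(2 + t - x t x\right) = 9 - \left(2 + t - t x x\right) = 9 - \left(2 + t - t x^{2}\right) = 7 - t + t x^{2}$)
$\left(179 + 369\right) \left(v{\left(20,u{\left(2 \right)} \left(-2\right) 6 \right)} - 8\right) = \left(179 + 369\right) \left(\left(7 - 20 + 20 \left(\left(-3\right) \left(-2\right) 6\right)^{2}\right) - 8\right) = 548 \left(\left(7 - 20 + 20 \left(6 \cdot 6\right)^{2}\right) - 8\right) = 548 \left(\left(7 - 20 + 20 \cdot 36^{2}\right) - 8\right) = 548 \left(\left(7 - 20 + 20 \cdot 1296\right) - 8\right) = 548 \left(\left(7 - 20 + 25920\right) - 8\right) = 548 \left(25907 - 8\right) = 548 \cdot 25899 = 14192652$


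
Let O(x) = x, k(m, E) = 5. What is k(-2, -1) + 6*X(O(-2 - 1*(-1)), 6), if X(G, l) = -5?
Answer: -25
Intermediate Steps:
k(-2, -1) + 6*X(O(-2 - 1*(-1)), 6) = 5 + 6*(-5) = 5 - 30 = -25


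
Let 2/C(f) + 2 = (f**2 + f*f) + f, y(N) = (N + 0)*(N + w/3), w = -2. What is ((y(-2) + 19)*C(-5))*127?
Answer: 18542/129 ≈ 143.74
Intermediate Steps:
y(N) = N*(-2/3 + N) (y(N) = (N + 0)*(N - 2/3) = N*(N - 2*1/3) = N*(N - 2/3) = N*(-2/3 + N))
C(f) = 2/(-2 + f + 2*f**2) (C(f) = 2/(-2 + ((f**2 + f*f) + f)) = 2/(-2 + ((f**2 + f**2) + f)) = 2/(-2 + (2*f**2 + f)) = 2/(-2 + (f + 2*f**2)) = 2/(-2 + f + 2*f**2))
((y(-2) + 19)*C(-5))*127 = (((1/3)*(-2)*(-2 + 3*(-2)) + 19)*(2/(-2 - 5 + 2*(-5)**2)))*127 = (((1/3)*(-2)*(-2 - 6) + 19)*(2/(-2 - 5 + 2*25)))*127 = (((1/3)*(-2)*(-8) + 19)*(2/(-2 - 5 + 50)))*127 = ((16/3 + 19)*(2/43))*127 = (73*(2*(1/43))/3)*127 = ((73/3)*(2/43))*127 = (146/129)*127 = 18542/129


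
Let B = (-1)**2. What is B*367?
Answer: 367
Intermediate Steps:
B = 1
B*367 = 1*367 = 367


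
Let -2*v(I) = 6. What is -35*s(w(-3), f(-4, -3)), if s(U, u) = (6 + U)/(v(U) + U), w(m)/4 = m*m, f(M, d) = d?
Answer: -490/11 ≈ -44.545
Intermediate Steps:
w(m) = 4*m² (w(m) = 4*(m*m) = 4*m²)
v(I) = -3 (v(I) = -½*6 = -3)
s(U, u) = (6 + U)/(-3 + U)
-35*s(w(-3), f(-4, -3)) = -35*(6 + 4*(-3)²)/(-3 + 4*(-3)²) = -35*(6 + 4*9)/(-3 + 4*9) = -35*(6 + 36)/(-3 + 36) = -35*42/33 = -35*14/11 = -490/11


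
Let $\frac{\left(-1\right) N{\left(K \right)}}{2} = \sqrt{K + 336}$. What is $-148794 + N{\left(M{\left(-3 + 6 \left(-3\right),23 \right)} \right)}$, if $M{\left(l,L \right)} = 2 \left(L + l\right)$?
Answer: $-148794 - 4 \sqrt{85} \approx -1.4883 \cdot 10^{5}$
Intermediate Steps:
$M{\left(l,L \right)} = 2 L + 2 l$
$N{\left(K \right)} = - 2 \sqrt{336 + K}$ ($N{\left(K \right)} = - 2 \sqrt{K + 336} = - 2 \sqrt{336 + K}$)
$-148794 + N{\left(M{\left(-3 + 6 \left(-3\right),23 \right)} \right)} = -148794 - 2 \sqrt{336 + \left(2 \cdot 23 + 2 \left(-3 + 6 \left(-3\right)\right)\right)} = -148794 - 2 \sqrt{336 + \left(46 + 2 \left(-3 - 18\right)\right)} = -148794 - 2 \sqrt{336 + \left(46 + 2 \left(-21\right)\right)} = -148794 - 2 \sqrt{336 + \left(46 - 42\right)} = -148794 - 2 \sqrt{336 + 4} = -148794 - 2 \sqrt{340} = -148794 - 2 \cdot 2 \sqrt{85} = -148794 - 4 \sqrt{85}$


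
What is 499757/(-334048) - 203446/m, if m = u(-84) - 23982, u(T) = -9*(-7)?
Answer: 56007041725/7990094112 ≈ 7.0096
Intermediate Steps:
u(T) = 63
m = -23919 (m = 63 - 23982 = -23919)
499757/(-334048) - 203446/m = 499757/(-334048) - 203446/(-23919) = 499757*(-1/334048) - 203446*(-1/23919) = -499757/334048 + 203446/23919 = 56007041725/7990094112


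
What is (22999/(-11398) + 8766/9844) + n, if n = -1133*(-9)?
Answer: 142999551172/14025239 ≈ 10196.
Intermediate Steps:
n = 10197
(22999/(-11398) + 8766/9844) + n = (22999/(-11398) + 8766/9844) + 10197 = (22999*(-1/11398) + 8766*(1/9844)) + 10197 = (-22999/11398 + 4383/4922) + 10197 = -15810911/14025239 + 10197 = 142999551172/14025239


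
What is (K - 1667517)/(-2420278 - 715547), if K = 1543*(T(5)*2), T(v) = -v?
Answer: 240421/447975 ≈ 0.53668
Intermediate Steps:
K = -15430 (K = 1543*(-1*5*2) = 1543*(-5*2) = 1543*(-10) = -15430)
(K - 1667517)/(-2420278 - 715547) = (-15430 - 1667517)/(-2420278 - 715547) = -1682947/(-3135825) = -1682947*(-1/3135825) = 240421/447975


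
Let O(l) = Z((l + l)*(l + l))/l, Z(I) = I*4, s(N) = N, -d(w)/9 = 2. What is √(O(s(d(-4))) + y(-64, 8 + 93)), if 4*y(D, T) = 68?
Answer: I*√271 ≈ 16.462*I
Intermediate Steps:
y(D, T) = 17 (y(D, T) = (¼)*68 = 17)
d(w) = -18 (d(w) = -9*2 = -18)
Z(I) = 4*I
O(l) = 16*l (O(l) = (4*((l + l)*(l + l)))/l = (4*((2*l)*(2*l)))/l = (4*(4*l²))/l = (16*l²)/l = 16*l)
√(O(s(d(-4))) + y(-64, 8 + 93)) = √(16*(-18) + 17) = √(-288 + 17) = √(-271) = I*√271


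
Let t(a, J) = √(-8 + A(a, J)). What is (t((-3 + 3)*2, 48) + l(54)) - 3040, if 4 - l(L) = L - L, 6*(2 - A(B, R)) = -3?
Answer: -3036 + I*√22/2 ≈ -3036.0 + 2.3452*I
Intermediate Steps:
A(B, R) = 5/2 (A(B, R) = 2 - ⅙*(-3) = 2 + ½ = 5/2)
l(L) = 4 (l(L) = 4 - (L - L) = 4 - 1*0 = 4 + 0 = 4)
t(a, J) = I*√22/2 (t(a, J) = √(-8 + 5/2) = √(-11/2) = I*√22/2)
(t((-3 + 3)*2, 48) + l(54)) - 3040 = (I*√22/2 + 4) - 3040 = (4 + I*√22/2) - 3040 = -3036 + I*√22/2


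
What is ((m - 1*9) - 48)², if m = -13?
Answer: 4900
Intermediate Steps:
((m - 1*9) - 48)² = ((-13 - 1*9) - 48)² = ((-13 - 9) - 48)² = (-22 - 48)² = (-70)² = 4900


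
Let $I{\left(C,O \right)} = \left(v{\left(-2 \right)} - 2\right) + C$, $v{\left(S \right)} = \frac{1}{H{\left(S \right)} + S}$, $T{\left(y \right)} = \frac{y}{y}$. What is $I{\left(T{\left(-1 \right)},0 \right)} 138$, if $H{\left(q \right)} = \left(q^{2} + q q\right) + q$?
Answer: $- \frac{207}{2} \approx -103.5$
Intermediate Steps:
$T{\left(y \right)} = 1$
$H{\left(q \right)} = q + 2 q^{2}$ ($H{\left(q \right)} = \left(q^{2} + q^{2}\right) + q = 2 q^{2} + q = q + 2 q^{2}$)
$v{\left(S \right)} = \frac{1}{S + S \left(1 + 2 S\right)}$ ($v{\left(S \right)} = \frac{1}{S \left(1 + 2 S\right) + S} = \frac{1}{S + S \left(1 + 2 S\right)}$)
$I{\left(C,O \right)} = - \frac{7}{4} + C$ ($I{\left(C,O \right)} = \left(\frac{1}{2 \left(-2\right) \left(1 - 2\right)} - 2\right) + C = \left(\frac{1}{2} \left(- \frac{1}{2}\right) \frac{1}{-1} - 2\right) + C = \left(\frac{1}{2} \left(- \frac{1}{2}\right) \left(-1\right) - 2\right) + C = \left(\frac{1}{4} - 2\right) + C = - \frac{7}{4} + C$)
$I{\left(T{\left(-1 \right)},0 \right)} 138 = \left(- \frac{7}{4} + 1\right) 138 = \left(- \frac{3}{4}\right) 138 = - \frac{207}{2}$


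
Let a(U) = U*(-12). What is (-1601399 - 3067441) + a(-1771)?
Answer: -4647588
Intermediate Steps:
a(U) = -12*U
(-1601399 - 3067441) + a(-1771) = (-1601399 - 3067441) - 12*(-1771) = -4668840 + 21252 = -4647588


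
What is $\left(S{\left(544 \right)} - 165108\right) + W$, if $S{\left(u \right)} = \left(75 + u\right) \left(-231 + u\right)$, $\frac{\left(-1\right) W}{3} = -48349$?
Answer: $173686$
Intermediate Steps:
$W = 145047$ ($W = \left(-3\right) \left(-48349\right) = 145047$)
$S{\left(u \right)} = \left(-231 + u\right) \left(75 + u\right)$
$\left(S{\left(544 \right)} - 165108\right) + W = \left(\left(-17325 + 544^{2} - 84864\right) - 165108\right) + 145047 = \left(\left(-17325 + 295936 - 84864\right) - 165108\right) + 145047 = \left(193747 - 165108\right) + 145047 = 28639 + 145047 = 173686$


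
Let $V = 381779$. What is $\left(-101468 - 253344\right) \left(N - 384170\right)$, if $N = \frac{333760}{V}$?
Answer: $\frac{52039461629372040}{381779} \approx 1.3631 \cdot 10^{11}$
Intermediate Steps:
$N = \frac{333760}{381779} \approx 0.87422$
$\left(-101468 - 253344\right) \left(N - 384170\right) = \left(-101468 - 253344\right) \left(\frac{333760}{381779} - 384170\right) = \left(-354812\right) \left(- \frac{146667704670}{381779}\right) = \frac{52039461629372040}{381779}$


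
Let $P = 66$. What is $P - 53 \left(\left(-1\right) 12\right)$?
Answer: $702$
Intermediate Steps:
$P - 53 \left(\left(-1\right) 12\right) = 66 - 53 \left(\left(-1\right) 12\right) = 66 - -636 = 66 + 636 = 702$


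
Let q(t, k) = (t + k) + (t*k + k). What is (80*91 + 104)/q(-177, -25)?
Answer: 3692/2099 ≈ 1.7589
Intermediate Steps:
q(t, k) = t + 2*k + k*t (q(t, k) = (k + t) + (k*t + k) = (k + t) + (k + k*t) = t + 2*k + k*t)
(80*91 + 104)/q(-177, -25) = (80*91 + 104)/(-177 + 2*(-25) - 25*(-177)) = (7280 + 104)/(-177 - 50 + 4425) = 7384/4198 = 7384*(1/4198) = 3692/2099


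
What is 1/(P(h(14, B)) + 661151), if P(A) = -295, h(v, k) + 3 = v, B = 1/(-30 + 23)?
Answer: 1/660856 ≈ 1.5132e-6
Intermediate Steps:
B = -⅐ (B = 1/(-7) = -⅐ ≈ -0.14286)
h(v, k) = -3 + v
1/(P(h(14, B)) + 661151) = 1/(-295 + 661151) = 1/660856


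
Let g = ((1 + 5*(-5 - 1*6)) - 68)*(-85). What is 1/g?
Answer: 1/10370 ≈ 9.6432e-5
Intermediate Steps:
g = 10370 (g = ((1 + 5*(-5 - 6)) - 68)*(-85) = ((1 + 5*(-11)) - 68)*(-85) = ((1 - 55) - 68)*(-85) = (-54 - 68)*(-85) = -122*(-85) = 10370)
1/g = 1/10370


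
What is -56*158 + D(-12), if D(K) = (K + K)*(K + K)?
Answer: -8272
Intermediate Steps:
D(K) = 4*K**2 (D(K) = (2*K)*(2*K) = 4*K**2)
-56*158 + D(-12) = -56*158 + 4*(-12)**2 = -8848 + 4*144 = -8848 + 576 = -8272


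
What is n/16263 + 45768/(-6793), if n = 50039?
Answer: -404410057/110474559 ≈ -3.6607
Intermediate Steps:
n/16263 + 45768/(-6793) = 50039/16263 + 45768/(-6793) = 50039*(1/16263) + 45768*(-1/6793) = 50039/16263 - 45768/6793 = -404410057/110474559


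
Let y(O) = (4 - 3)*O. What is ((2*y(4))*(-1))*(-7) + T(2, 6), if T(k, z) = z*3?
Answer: 74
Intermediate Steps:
T(k, z) = 3*z
y(O) = O (y(O) = 1*O = O)
((2*y(4))*(-1))*(-7) + T(2, 6) = ((2*4)*(-1))*(-7) + 3*6 = (8*(-1))*(-7) + 18 = -8*(-7) + 18 = 56 + 18 = 74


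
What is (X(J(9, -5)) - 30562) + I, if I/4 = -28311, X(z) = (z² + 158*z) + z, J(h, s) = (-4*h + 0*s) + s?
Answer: -148644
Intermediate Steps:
J(h, s) = s - 4*h (J(h, s) = (-4*h + 0) + s = -4*h + s = s - 4*h)
X(z) = z² + 159*z
I = -113244 (I = 4*(-28311) = -113244)
(X(J(9, -5)) - 30562) + I = ((-5 - 4*9)*(159 + (-5 - 4*9)) - 30562) - 113244 = ((-5 - 36)*(159 + (-5 - 36)) - 30562) - 113244 = (-41*(159 - 41) - 30562) - 113244 = (-41*118 - 30562) - 113244 = (-4838 - 30562) - 113244 = -35400 - 113244 = -148644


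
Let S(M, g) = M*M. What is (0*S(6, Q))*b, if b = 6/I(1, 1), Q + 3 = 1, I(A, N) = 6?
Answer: 0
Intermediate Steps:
Q = -2 (Q = -3 + 1 = -2)
S(M, g) = M²
b = 1 (b = 6/6 = 6*(⅙) = 1)
(0*S(6, Q))*b = (0*6²)*1 = (0*36)*1 = 0*1 = 0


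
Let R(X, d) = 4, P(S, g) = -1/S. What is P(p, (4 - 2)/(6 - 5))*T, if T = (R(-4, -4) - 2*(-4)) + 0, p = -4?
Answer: 3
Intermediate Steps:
T = 12 (T = (4 - 2*(-4)) + 0 = (4 + 8) + 0 = 12 + 0 = 12)
P(p, (4 - 2)/(6 - 5))*T = -1/(-4)*12 = -1*(-¼)*12 = (¼)*12 = 3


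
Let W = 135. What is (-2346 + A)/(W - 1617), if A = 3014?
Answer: -334/741 ≈ -0.45074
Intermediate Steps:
(-2346 + A)/(W - 1617) = (-2346 + 3014)/(135 - 1617) = 668/(-1482) = 668*(-1/1482) = -334/741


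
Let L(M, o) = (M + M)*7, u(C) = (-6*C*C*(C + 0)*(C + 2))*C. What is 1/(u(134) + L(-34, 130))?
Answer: -1/263093036252 ≈ -3.8009e-12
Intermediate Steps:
u(C) = -6*C**4*(2 + C) (u(C) = (-6*C**2*C*(2 + C))*C = (-6*C**3*(2 + C))*C = -6*C**4*(2 + C))
L(M, o) = 14*M (L(M, o) = (2*M)*7 = 14*M)
1/(u(134) + L(-34, 130)) = 1/(6*134**4*(-2 - 1*134) + 14*(-34)) = 1/(6*322417936*(-2 - 134) - 476) = 1/(6*322417936*(-136) - 476) = 1/(-263093035776 - 476) = 1/(-263093036252) = -1/263093036252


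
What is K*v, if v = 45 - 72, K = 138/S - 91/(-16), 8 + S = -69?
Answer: -129573/1232 ≈ -105.17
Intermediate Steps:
S = -77 (S = -8 - 69 = -77)
K = 4799/1232 (K = 138/(-77) - 91/(-16) = 138*(-1/77) - 91*(-1/16) = -138/77 + 91/16 = 4799/1232 ≈ 3.8953)
v = -27
K*v = (4799/1232)*(-27) = -129573/1232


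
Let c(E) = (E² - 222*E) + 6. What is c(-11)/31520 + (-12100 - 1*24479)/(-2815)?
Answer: 232040363/17745760 ≈ 13.076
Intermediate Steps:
c(E) = 6 + E² - 222*E
c(-11)/31520 + (-12100 - 1*24479)/(-2815) = (6 + (-11)² - 222*(-11))/31520 + (-12100 - 1*24479)/(-2815) = (6 + 121 + 2442)*(1/31520) + (-12100 - 24479)*(-1/2815) = 2569*(1/31520) - 36579*(-1/2815) = 2569/31520 + 36579/2815 = 232040363/17745760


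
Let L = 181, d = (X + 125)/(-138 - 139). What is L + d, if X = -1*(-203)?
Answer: 49809/277 ≈ 179.82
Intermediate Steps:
X = 203
d = -328/277 (d = (203 + 125)/(-138 - 139) = 328/(-277) = 328*(-1/277) = -328/277 ≈ -1.1841)
L + d = 181 - 328/277 = 49809/277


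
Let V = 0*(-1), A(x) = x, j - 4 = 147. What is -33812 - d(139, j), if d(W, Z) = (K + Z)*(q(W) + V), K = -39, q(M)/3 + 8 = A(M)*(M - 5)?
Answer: -6289460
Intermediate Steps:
j = 151 (j = 4 + 147 = 151)
q(M) = -24 + 3*M*(-5 + M) (q(M) = -24 + 3*(M*(M - 5)) = -24 + 3*(M*(-5 + M)) = -24 + 3*M*(-5 + M))
V = 0
d(W, Z) = (-39 + Z)*(-24 - 15*W + 3*W²) (d(W, Z) = (-39 + Z)*((-24 - 15*W + 3*W²) + 0) = (-39 + Z)*(-24 - 15*W + 3*W²))
-33812 - d(139, j) = -33812 - (936 - 117*139² + 585*139 - 3*151*(8 - 1*139² + 5*139)) = -33812 - (936 - 117*19321 + 81315 - 3*151*(8 - 1*19321 + 695)) = -33812 - (936 - 2260557 + 81315 - 3*151*(8 - 19321 + 695)) = -33812 - (936 - 2260557 + 81315 - 3*151*(-18618)) = -33812 - (936 - 2260557 + 81315 + 8433954) = -33812 - 1*6255648 = -33812 - 6255648 = -6289460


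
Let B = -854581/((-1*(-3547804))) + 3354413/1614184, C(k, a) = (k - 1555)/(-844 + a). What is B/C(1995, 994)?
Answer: 3035004485235/4845760997792 ≈ 0.62632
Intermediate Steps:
C(k, a) = (-1555 + k)/(-844 + a)
B = 202333632349/110130931768 (B = -854581/3547804 + 3354413*(1/1614184) = -854581*1/3547804 + 3354413/1614184 = -65737/272908 + 3354413/1614184 = 202333632349/110130931768 ≈ 1.8372)
B/C(1995, 994) = 202333632349/(110130931768*(((-1555 + 1995)/(-844 + 994)))) = 202333632349/(110130931768*((440/150))) = 202333632349/(110130931768*(((1/150)*440))) = 202333632349/(110130931768*(44/15)) = (202333632349/110130931768)*(15/44) = 3035004485235/4845760997792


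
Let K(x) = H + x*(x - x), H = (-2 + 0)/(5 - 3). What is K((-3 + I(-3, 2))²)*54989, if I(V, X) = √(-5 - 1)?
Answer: -54989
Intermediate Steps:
H = -1 (H = -2/2 = -2*½ = -1)
I(V, X) = I*√6 (I(V, X) = √(-6) = I*√6)
K(x) = -1 (K(x) = -1 + x*(x - x) = -1 + x*0 = -1 + 0 = -1)
K((-3 + I(-3, 2))²)*54989 = -1*54989 = -54989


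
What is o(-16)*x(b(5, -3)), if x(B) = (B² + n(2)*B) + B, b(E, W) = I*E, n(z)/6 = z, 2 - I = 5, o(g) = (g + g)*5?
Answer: -4800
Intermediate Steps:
o(g) = 10*g (o(g) = (2*g)*5 = 10*g)
I = -3 (I = 2 - 1*5 = 2 - 5 = -3)
n(z) = 6*z
b(E, W) = -3*E
x(B) = B² + 13*B (x(B) = (B² + (6*2)*B) + B = (B² + 12*B) + B = B² + 13*B)
o(-16)*x(b(5, -3)) = (10*(-16))*((-3*5)*(13 - 3*5)) = -(-2400)*(13 - 15) = -(-2400)*(-2) = -160*30 = -4800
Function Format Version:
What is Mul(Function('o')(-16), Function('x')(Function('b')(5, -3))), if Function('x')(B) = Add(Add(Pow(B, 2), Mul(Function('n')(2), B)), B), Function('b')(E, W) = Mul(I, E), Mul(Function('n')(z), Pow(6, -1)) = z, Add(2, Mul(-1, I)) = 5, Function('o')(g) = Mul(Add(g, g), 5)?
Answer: -4800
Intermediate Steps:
Function('o')(g) = Mul(10, g) (Function('o')(g) = Mul(Mul(2, g), 5) = Mul(10, g))
I = -3 (I = Add(2, Mul(-1, 5)) = Add(2, -5) = -3)
Function('n')(z) = Mul(6, z)
Function('b')(E, W) = Mul(-3, E)
Function('x')(B) = Add(Pow(B, 2), Mul(13, B)) (Function('x')(B) = Add(Add(Pow(B, 2), Mul(Mul(6, 2), B)), B) = Add(Add(Pow(B, 2), Mul(12, B)), B) = Add(Pow(B, 2), Mul(13, B)))
Mul(Function('o')(-16), Function('x')(Function('b')(5, -3))) = Mul(Mul(10, -16), Mul(Mul(-3, 5), Add(13, Mul(-3, 5)))) = Mul(-160, Mul(-15, Add(13, -15))) = Mul(-160, Mul(-15, -2)) = Mul(-160, 30) = -4800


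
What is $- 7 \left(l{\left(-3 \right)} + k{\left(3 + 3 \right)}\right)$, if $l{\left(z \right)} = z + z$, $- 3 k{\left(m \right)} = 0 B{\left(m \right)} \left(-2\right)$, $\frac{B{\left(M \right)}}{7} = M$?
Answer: $42$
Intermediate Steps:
$B{\left(M \right)} = 7 M$
$k{\left(m \right)} = 0$ ($k{\left(m \right)} = - \frac{0 \cdot 7 m \left(-2\right)}{3} = - \frac{0 \left(-2\right)}{3} = \left(- \frac{1}{3}\right) 0 = 0$)
$l{\left(z \right)} = 2 z$
$- 7 \left(l{\left(-3 \right)} + k{\left(3 + 3 \right)}\right) = - 7 \left(2 \left(-3\right) + 0\right) = - 7 \left(-6 + 0\right) = \left(-7\right) \left(-6\right) = 42$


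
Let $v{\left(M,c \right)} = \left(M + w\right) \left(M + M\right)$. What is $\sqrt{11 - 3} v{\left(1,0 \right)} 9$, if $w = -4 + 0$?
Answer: $- 108 \sqrt{2} \approx -152.74$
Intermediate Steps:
$w = -4$
$v{\left(M,c \right)} = 2 M \left(-4 + M\right)$ ($v{\left(M,c \right)} = \left(M - 4\right) \left(M + M\right) = \left(-4 + M\right) 2 M = 2 M \left(-4 + M\right)$)
$\sqrt{11 - 3} v{\left(1,0 \right)} 9 = \sqrt{11 - 3} \cdot 2 \cdot 1 \left(-4 + 1\right) 9 = \sqrt{8} \cdot 2 \cdot 1 \left(-3\right) 9 = 2 \sqrt{2} \left(-6\right) 9 = - 12 \sqrt{2} \cdot 9 = - 108 \sqrt{2}$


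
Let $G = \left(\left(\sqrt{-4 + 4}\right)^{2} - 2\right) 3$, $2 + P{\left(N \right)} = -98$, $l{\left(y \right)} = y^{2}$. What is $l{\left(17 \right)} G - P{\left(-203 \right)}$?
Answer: $-1634$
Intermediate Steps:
$P{\left(N \right)} = -100$ ($P{\left(N \right)} = -2 - 98 = -100$)
$G = -6$ ($G = \left(\left(\sqrt{0}\right)^{2} - 2\right) 3 = \left(0^{2} - 2\right) 3 = \left(0 - 2\right) 3 = \left(-2\right) 3 = -6$)
$l{\left(17 \right)} G - P{\left(-203 \right)} = 17^{2} \left(-6\right) - -100 = 289 \left(-6\right) + 100 = -1734 + 100 = -1634$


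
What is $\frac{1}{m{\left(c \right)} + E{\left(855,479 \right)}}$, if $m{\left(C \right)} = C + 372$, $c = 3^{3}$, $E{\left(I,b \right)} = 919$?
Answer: $\frac{1}{1318} \approx 0.00075873$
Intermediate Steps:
$c = 27$
$m{\left(C \right)} = 372 + C$
$\frac{1}{m{\left(c \right)} + E{\left(855,479 \right)}} = \frac{1}{\left(372 + 27\right) + 919} = \frac{1}{399 + 919} = \frac{1}{1318}$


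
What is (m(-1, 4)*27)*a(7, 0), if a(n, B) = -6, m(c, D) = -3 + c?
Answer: 648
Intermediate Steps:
(m(-1, 4)*27)*a(7, 0) = ((-3 - 1)*27)*(-6) = -4*27*(-6) = -108*(-6) = 648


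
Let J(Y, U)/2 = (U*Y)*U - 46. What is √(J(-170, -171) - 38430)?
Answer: I*√9980462 ≈ 3159.2*I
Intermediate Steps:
J(Y, U) = -92 + 2*Y*U² (J(Y, U) = 2*((U*Y)*U - 46) = 2*(Y*U² - 46) = 2*(-46 + Y*U²) = -92 + 2*Y*U²)
√(J(-170, -171) - 38430) = √((-92 + 2*(-170)*(-171)²) - 38430) = √((-92 + 2*(-170)*29241) - 38430) = √((-92 - 9941940) - 38430) = √(-9942032 - 38430) = √(-9980462) = I*√9980462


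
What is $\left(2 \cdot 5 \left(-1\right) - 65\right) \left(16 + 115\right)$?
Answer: $-9825$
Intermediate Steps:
$\left(2 \cdot 5 \left(-1\right) - 65\right) \left(16 + 115\right) = \left(10 \left(-1\right) - 65\right) 131 = \left(-10 - 65\right) 131 = \left(-75\right) 131 = -9825$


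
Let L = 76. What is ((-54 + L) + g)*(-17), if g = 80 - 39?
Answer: -1071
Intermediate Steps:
g = 41
((-54 + L) + g)*(-17) = ((-54 + 76) + 41)*(-17) = (22 + 41)*(-17) = 63*(-17) = -1071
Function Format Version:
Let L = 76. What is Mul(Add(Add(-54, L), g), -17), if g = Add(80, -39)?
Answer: -1071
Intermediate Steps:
g = 41
Mul(Add(Add(-54, L), g), -17) = Mul(Add(Add(-54, 76), 41), -17) = Mul(Add(22, 41), -17) = Mul(63, -17) = -1071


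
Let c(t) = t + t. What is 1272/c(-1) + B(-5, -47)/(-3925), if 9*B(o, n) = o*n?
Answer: -4493387/7065 ≈ -636.01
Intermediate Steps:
B(o, n) = n*o/9 (B(o, n) = (o*n)/9 = (n*o)/9 = n*o/9)
c(t) = 2*t
1272/c(-1) + B(-5, -47)/(-3925) = 1272/((2*(-1))) + ((1/9)*(-47)*(-5))/(-3925) = 1272/(-2) + (235/9)*(-1/3925) = 1272*(-1/2) - 47/7065 = -636 - 47/7065 = -4493387/7065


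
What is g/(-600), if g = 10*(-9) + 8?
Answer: 41/300 ≈ 0.13667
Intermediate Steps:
g = -82 (g = -90 + 8 = -82)
g/(-600) = -82/(-600) = -82*(-1/600) = 41/300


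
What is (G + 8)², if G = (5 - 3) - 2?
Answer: 64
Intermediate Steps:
G = 0 (G = 2 - 2 = 0)
(G + 8)² = (0 + 8)² = 8² = 64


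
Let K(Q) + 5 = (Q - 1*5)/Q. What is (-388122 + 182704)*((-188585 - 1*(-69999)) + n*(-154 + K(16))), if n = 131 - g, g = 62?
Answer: 212828762477/8 ≈ 2.6604e+10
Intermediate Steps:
K(Q) = -5 + (-5 + Q)/Q (K(Q) = -5 + (Q - 1*5)/Q = -5 + (Q - 5)/Q = -5 + (-5 + Q)/Q)
n = 69 (n = 131 - 1*62 = 131 - 62 = 69)
(-388122 + 182704)*((-188585 - 1*(-69999)) + n*(-154 + K(16))) = (-388122 + 182704)*((-188585 - 1*(-69999)) + 69*(-154 + (-4 - 5/16))) = -205418*((-188585 + 69999) + 69*(-154 + (-4 - 5*1/16))) = -205418*(-118586 + 69*(-154 + (-4 - 5/16))) = -205418*(-118586 + 69*(-154 - 69/16)) = -205418*(-118586 + 69*(-2533/16)) = -205418*(-118586 - 174777/16) = -205418*(-2072153/16) = 212828762477/8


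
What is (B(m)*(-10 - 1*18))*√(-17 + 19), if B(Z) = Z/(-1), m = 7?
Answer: 196*√2 ≈ 277.19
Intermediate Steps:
B(Z) = -Z (B(Z) = Z*(-1) = -Z)
(B(m)*(-10 - 1*18))*√(-17 + 19) = ((-1*7)*(-10 - 1*18))*√(-17 + 19) = (-7*(-10 - 18))*√2 = (-7*(-28))*√2 = 196*√2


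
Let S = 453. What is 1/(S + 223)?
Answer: 1/676 ≈ 0.0014793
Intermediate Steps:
1/(S + 223) = 1/(453 + 223) = 1/676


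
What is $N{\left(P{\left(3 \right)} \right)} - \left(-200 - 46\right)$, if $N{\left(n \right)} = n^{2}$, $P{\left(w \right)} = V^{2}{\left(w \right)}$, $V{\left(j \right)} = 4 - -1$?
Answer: $871$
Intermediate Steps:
$V{\left(j \right)} = 5$ ($V{\left(j \right)} = 4 + 1 = 5$)
$P{\left(w \right)} = 25$ ($P{\left(w \right)} = 5^{2} = 25$)
$N{\left(P{\left(3 \right)} \right)} - \left(-200 - 46\right) = 25^{2} - \left(-200 - 46\right) = 625 - \left(-200 - 46\right) = 625 - -246 = 625 + 246 = 871$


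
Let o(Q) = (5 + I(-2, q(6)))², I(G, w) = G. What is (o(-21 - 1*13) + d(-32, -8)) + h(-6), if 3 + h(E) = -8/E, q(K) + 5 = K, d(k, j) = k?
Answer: -74/3 ≈ -24.667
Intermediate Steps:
q(K) = -5 + K
h(E) = -3 - 8/E
o(Q) = 9 (o(Q) = (5 - 2)² = 3² = 9)
(o(-21 - 1*13) + d(-32, -8)) + h(-6) = (9 - 32) + (-3 - 8/(-6)) = -23 + (-3 - 8*(-⅙)) = -23 + (-3 + 4/3) = -23 - 5/3 = -74/3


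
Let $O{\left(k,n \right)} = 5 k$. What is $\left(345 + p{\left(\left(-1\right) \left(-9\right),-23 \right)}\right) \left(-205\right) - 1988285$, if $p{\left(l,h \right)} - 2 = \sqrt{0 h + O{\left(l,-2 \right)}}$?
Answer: $-2059420 - 615 \sqrt{5} \approx -2.0608 \cdot 10^{6}$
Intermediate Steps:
$p{\left(l,h \right)} = 2 + \sqrt{5} \sqrt{l}$ ($p{\left(l,h \right)} = 2 + \sqrt{0 h + 5 l} = 2 + \sqrt{0 + 5 l} = 2 + \sqrt{5 l} = 2 + \sqrt{5} \sqrt{l}$)
$\left(345 + p{\left(\left(-1\right) \left(-9\right),-23 \right)}\right) \left(-205\right) - 1988285 = \left(345 + \left(2 + \sqrt{5} \sqrt{\left(-1\right) \left(-9\right)}\right)\right) \left(-205\right) - 1988285 = \left(345 + \left(2 + \sqrt{5} \sqrt{9}\right)\right) \left(-205\right) - 1988285 = \left(345 + \left(2 + \sqrt{5} \cdot 3\right)\right) \left(-205\right) - 1988285 = \left(345 + \left(2 + 3 \sqrt{5}\right)\right) \left(-205\right) - 1988285 = \left(347 + 3 \sqrt{5}\right) \left(-205\right) - 1988285 = \left(-71135 - 615 \sqrt{5}\right) - 1988285 = -2059420 - 615 \sqrt{5}$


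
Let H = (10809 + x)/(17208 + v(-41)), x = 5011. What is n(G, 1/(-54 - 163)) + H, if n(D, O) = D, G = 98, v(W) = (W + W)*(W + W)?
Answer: 590289/5983 ≈ 98.661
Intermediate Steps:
v(W) = 4*W² (v(W) = (2*W)*(2*W) = 4*W²)
H = 3955/5983 (H = (10809 + 5011)/(17208 + 4*(-41)²) = 15820/(17208 + 4*1681) = 15820/(17208 + 6724) = 15820/23932 = 15820*(1/23932) = 3955/5983 ≈ 0.66104)
n(G, 1/(-54 - 163)) + H = 98 + 3955/5983 = 590289/5983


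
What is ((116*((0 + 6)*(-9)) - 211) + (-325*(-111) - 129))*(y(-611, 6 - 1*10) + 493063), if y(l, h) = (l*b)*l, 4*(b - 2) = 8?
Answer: 58539632437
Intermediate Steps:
b = 4 (b = 2 + (¼)*8 = 2 + 2 = 4)
y(l, h) = 4*l² (y(l, h) = (l*4)*l = (4*l)*l = 4*l²)
((116*((0 + 6)*(-9)) - 211) + (-325*(-111) - 129))*(y(-611, 6 - 1*10) + 493063) = ((116*((0 + 6)*(-9)) - 211) + (-325*(-111) - 129))*(4*(-611)² + 493063) = ((116*(6*(-9)) - 211) + (36075 - 129))*(4*373321 + 493063) = ((116*(-54) - 211) + 35946)*(1493284 + 493063) = ((-6264 - 211) + 35946)*1986347 = (-6475 + 35946)*1986347 = 29471*1986347 = 58539632437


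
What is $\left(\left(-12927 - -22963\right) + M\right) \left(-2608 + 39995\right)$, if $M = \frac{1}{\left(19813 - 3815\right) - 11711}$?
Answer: $\frac{1608550737871}{4287} \approx 3.7522 \cdot 10^{8}$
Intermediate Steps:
$M = \frac{1}{4287}$ ($M = \frac{1}{\left(19813 - 3815\right) - 11711} = \frac{1}{15998 - 11711} = \frac{1}{4287} \approx 0.00023326$)
$\left(\left(-12927 - -22963\right) + M\right) \left(-2608 + 39995\right) = \left(\left(-12927 - -22963\right) + \frac{1}{4287}\right) \left(-2608 + 39995\right) = \left(\left(-12927 + 22963\right) + \frac{1}{4287}\right) 37387 = \left(10036 + \frac{1}{4287}\right) 37387 = \frac{43024333}{4287} \cdot 37387 = \frac{1608550737871}{4287}$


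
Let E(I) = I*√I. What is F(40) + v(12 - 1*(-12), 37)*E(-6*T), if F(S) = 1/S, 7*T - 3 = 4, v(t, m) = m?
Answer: 1/40 - 222*I*√6 ≈ 0.025 - 543.79*I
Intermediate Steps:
T = 1 (T = 3/7 + (⅐)*4 = 3/7 + 4/7 = 1)
E(I) = I^(3/2)
F(40) + v(12 - 1*(-12), 37)*E(-6*T) = 1/40 + 37*(-6*1)^(3/2) = 1/40 + 37*(-6)^(3/2) = 1/40 + 37*(-6*I*√6) = 1/40 - 222*I*√6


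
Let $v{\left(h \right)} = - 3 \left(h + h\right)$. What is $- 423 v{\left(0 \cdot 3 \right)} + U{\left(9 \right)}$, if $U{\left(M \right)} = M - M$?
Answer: $0$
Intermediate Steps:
$v{\left(h \right)} = - 6 h$ ($v{\left(h \right)} = - 3 \cdot 2 h = - 6 h$)
$U{\left(M \right)} = 0$
$- 423 v{\left(0 \cdot 3 \right)} + U{\left(9 \right)} = - 423 \left(- 6 \cdot 0 \cdot 3\right) + 0 = - 423 \left(\left(-6\right) 0\right) + 0 = \left(-423\right) 0 + 0 = 0 + 0 = 0$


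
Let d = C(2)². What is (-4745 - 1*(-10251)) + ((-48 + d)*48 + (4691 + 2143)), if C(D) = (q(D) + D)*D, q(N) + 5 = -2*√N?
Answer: 13300 + 2304*√2 ≈ 16558.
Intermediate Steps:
q(N) = -5 - 2*√N
C(D) = D*(-5 + D - 2*√D) (C(D) = ((-5 - 2*√D) + D)*D = (-5 + D - 2*√D)*D = D*(-5 + D - 2*√D))
d = (-6 - 4*√2)² (d = (-1*2*(5 - 1*2 + 2*√2))² = (-1*2*(5 - 2 + 2*√2))² = (-1*2*(3 + 2*√2))² = (-6 - 4*√2)² ≈ 135.88)
(-4745 - 1*(-10251)) + ((-48 + d)*48 + (4691 + 2143)) = (-4745 - 1*(-10251)) + ((-48 + (68 + 48*√2))*48 + (4691 + 2143)) = (-4745 + 10251) + ((20 + 48*√2)*48 + 6834) = 5506 + ((960 + 2304*√2) + 6834) = 5506 + (7794 + 2304*√2) = 13300 + 2304*√2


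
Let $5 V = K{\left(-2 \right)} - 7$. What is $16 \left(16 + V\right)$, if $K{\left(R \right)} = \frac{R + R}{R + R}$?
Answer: $\frac{1184}{5} \approx 236.8$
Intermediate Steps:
$K{\left(R \right)} = 1$ ($K{\left(R \right)} = \frac{2 R}{2 R} = 2 R \frac{1}{2 R} = 1$)
$V = - \frac{6}{5}$ ($V = \frac{1 - 7}{5} = \frac{1}{5} \left(-6\right) = - \frac{6}{5} \approx -1.2$)
$16 \left(16 + V\right) = 16 \left(16 - \frac{6}{5}\right) = 16 \cdot \frac{74}{5} = \frac{1184}{5}$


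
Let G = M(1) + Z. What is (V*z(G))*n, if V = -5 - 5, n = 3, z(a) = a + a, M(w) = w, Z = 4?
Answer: -300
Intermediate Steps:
G = 5 (G = 1 + 4 = 5)
z(a) = 2*a
V = -10
(V*z(G))*n = -20*5*3 = -10*10*3 = -100*3 = -300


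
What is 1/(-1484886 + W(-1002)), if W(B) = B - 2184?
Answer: -1/1488072 ≈ -6.7201e-7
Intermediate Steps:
W(B) = -2184 + B
1/(-1484886 + W(-1002)) = 1/(-1484886 + (-2184 - 1002)) = 1/(-1484886 - 3186) = 1/(-1488072) = -1/1488072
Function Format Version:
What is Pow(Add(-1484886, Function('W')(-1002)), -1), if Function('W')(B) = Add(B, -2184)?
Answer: Rational(-1, 1488072) ≈ -6.7201e-7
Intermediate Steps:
Function('W')(B) = Add(-2184, B)
Pow(Add(-1484886, Function('W')(-1002)), -1) = Pow(Add(-1484886, Add(-2184, -1002)), -1) = Pow(Add(-1484886, -3186), -1) = Pow(-1488072, -1) = Rational(-1, 1488072)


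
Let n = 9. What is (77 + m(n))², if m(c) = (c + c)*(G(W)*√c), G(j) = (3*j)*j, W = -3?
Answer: 2356225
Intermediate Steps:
G(j) = 3*j²
m(c) = 54*c^(3/2) (m(c) = (c + c)*((3*(-3)²)*√c) = (2*c)*((3*9)*√c) = (2*c)*(27*√c) = 54*c^(3/2))
(77 + m(n))² = (77 + 54*9^(3/2))² = (77 + 54*27)² = (77 + 1458)² = 1535² = 2356225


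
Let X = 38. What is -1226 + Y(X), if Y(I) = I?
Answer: -1188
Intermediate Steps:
-1226 + Y(X) = -1226 + 38 = -1188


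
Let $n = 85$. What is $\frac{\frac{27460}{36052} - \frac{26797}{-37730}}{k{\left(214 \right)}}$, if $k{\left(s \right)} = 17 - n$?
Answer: $- \frac{500537811}{23124113320} \approx -0.021646$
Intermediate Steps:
$k{\left(s \right)} = -68$ ($k{\left(s \right)} = 17 - 85 = -68$)
$\frac{\frac{27460}{36052} - \frac{26797}{-37730}}{k{\left(214 \right)}} = \frac{\frac{27460}{36052} - \frac{26797}{-37730}}{-68} = \left(27460 \cdot \frac{1}{36052} - - \frac{26797}{37730}\right) \left(- \frac{1}{68}\right) = \left(\frac{6865}{9013} + \frac{26797}{37730}\right) \left(- \frac{1}{68}\right) = \frac{500537811}{340060490} \left(- \frac{1}{68}\right) = - \frac{500537811}{23124113320}$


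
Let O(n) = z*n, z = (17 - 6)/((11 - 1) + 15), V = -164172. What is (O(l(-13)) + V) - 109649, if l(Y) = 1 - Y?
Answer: -6845371/25 ≈ -2.7382e+5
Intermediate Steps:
z = 11/25 (z = 11/(10 + 15) = 11/25 ≈ 0.44000)
O(n) = 11*n/25
(O(l(-13)) + V) - 109649 = (11*(1 - 1*(-13))/25 - 164172) - 109649 = (11*(1 + 13)/25 - 164172) - 109649 = ((11/25)*14 - 164172) - 109649 = (154/25 - 164172) - 109649 = -4104146/25 - 109649 = -6845371/25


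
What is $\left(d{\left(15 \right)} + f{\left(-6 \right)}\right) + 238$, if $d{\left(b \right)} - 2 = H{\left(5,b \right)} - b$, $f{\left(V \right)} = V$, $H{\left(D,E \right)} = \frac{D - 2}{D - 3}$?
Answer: $\frac{441}{2} \approx 220.5$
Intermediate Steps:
$H{\left(D,E \right)} = \frac{-2 + D}{-3 + D}$
$d{\left(b \right)} = \frac{7}{2} - b$ ($d{\left(b \right)} = 2 - \left(b - \frac{-2 + 5}{-3 + 5}\right) = 2 - \left(b - \frac{1}{2} \cdot 3\right) = 2 - \left(- \frac{3}{2} + b\right) = \frac{7}{2} - b$)
$\left(d{\left(15 \right)} + f{\left(-6 \right)}\right) + 238 = \left(\left(\frac{7}{2} - 15\right) - 6\right) + 238 = \left(- \frac{23}{2} - 6\right) + 238 = - \frac{35}{2} + 238 = \frac{441}{2}$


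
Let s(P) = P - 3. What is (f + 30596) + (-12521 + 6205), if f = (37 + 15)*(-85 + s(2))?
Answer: 19808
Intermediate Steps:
s(P) = -3 + P
f = -4472 (f = (37 + 15)*(-85 + (-3 + 2)) = 52*(-85 - 1) = 52*(-86) = -4472)
(f + 30596) + (-12521 + 6205) = (-4472 + 30596) + (-12521 + 6205) = 26124 - 6316 = 19808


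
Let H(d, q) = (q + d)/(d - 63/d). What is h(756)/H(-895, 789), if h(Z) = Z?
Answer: 302763636/47435 ≈ 6382.7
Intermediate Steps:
H(d, q) = (d + q)/(d - 63/d)
h(756)/H(-895, 789) = 756/((-895*(-895 + 789)/(-63 + (-895)²))) = 756/((-895*(-106)/(-63 + 801025))) = 756/((-895*(-106)/800962)) = 756/((-895*1/800962*(-106))) = 756/(47435/400481) = 756*(400481/47435) = 302763636/47435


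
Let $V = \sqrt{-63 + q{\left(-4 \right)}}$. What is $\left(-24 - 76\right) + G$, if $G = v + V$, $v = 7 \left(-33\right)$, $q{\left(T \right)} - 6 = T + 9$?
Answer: $-331 + 2 i \sqrt{13} \approx -331.0 + 7.2111 i$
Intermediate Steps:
$q{\left(T \right)} = 15 + T$ ($q{\left(T \right)} = 6 + \left(T + 9\right) = 6 + \left(9 + T\right) = 15 + T$)
$V = 2 i \sqrt{13}$ ($V = \sqrt{-63 + \left(15 - 4\right)} = \sqrt{-63 + 11} = \sqrt{-52} = 2 i \sqrt{13} \approx 7.2111 i$)
$v = -231$
$G = -231 + 2 i \sqrt{13} \approx -231.0 + 7.2111 i$
$\left(-24 - 76\right) + G = \left(-24 - 76\right) - \left(231 - 2 i \sqrt{13}\right) = -100 - \left(231 - 2 i \sqrt{13}\right) = -331 + 2 i \sqrt{13}$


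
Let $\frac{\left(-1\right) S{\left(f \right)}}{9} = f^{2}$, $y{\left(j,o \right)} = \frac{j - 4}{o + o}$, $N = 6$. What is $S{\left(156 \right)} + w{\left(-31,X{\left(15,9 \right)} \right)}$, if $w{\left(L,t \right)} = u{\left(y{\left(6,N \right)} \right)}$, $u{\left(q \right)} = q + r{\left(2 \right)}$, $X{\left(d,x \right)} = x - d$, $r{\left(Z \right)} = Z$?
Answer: $- \frac{1314131}{6} \approx -2.1902 \cdot 10^{5}$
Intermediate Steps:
$y{\left(j,o \right)} = \frac{-4 + j}{2 o}$
$u{\left(q \right)} = 2 + q$ ($u{\left(q \right)} = q + 2 = 2 + q$)
$w{\left(L,t \right)} = \frac{13}{6}$ ($w{\left(L,t \right)} = 2 + \frac{-4 + 6}{2 \cdot 6} = 2 + \frac{1}{2} \cdot \frac{1}{6} \cdot 2 = 2 + \frac{1}{6} = \frac{13}{6}$)
$S{\left(f \right)} = - 9 f^{2}$
$S{\left(156 \right)} + w{\left(-31,X{\left(15,9 \right)} \right)} = - 9 \cdot 156^{2} + \frac{13}{6} = \left(-9\right) 24336 + \frac{13}{6} = -219024 + \frac{13}{6} = - \frac{1314131}{6}$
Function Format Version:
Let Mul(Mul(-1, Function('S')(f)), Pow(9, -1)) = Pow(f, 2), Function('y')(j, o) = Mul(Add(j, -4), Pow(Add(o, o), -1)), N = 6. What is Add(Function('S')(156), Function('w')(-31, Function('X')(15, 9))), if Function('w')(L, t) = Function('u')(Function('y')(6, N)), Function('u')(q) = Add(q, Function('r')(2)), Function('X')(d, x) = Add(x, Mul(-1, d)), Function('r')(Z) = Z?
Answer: Rational(-1314131, 6) ≈ -2.1902e+5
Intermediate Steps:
Function('y')(j, o) = Mul(Rational(1, 2), Pow(o, -1), Add(-4, j)) (Function('y')(j, o) = Mul(Add(-4, j), Pow(Mul(2, o), -1)) = Mul(Add(-4, j), Mul(Rational(1, 2), Pow(o, -1))) = Mul(Rational(1, 2), Pow(o, -1), Add(-4, j)))
Function('u')(q) = Add(2, q) (Function('u')(q) = Add(q, 2) = Add(2, q))
Function('w')(L, t) = Rational(13, 6) (Function('w')(L, t) = Add(2, Mul(Rational(1, 2), Pow(6, -1), Add(-4, 6))) = Add(2, Mul(Rational(1, 2), Rational(1, 6), 2)) = Add(2, Rational(1, 6)) = Rational(13, 6))
Function('S')(f) = Mul(-9, Pow(f, 2))
Add(Function('S')(156), Function('w')(-31, Function('X')(15, 9))) = Add(Mul(-9, Pow(156, 2)), Rational(13, 6)) = Add(Mul(-9, 24336), Rational(13, 6)) = Add(-219024, Rational(13, 6)) = Rational(-1314131, 6)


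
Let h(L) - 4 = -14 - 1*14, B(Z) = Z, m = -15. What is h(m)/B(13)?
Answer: -24/13 ≈ -1.8462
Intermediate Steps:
h(L) = -24 (h(L) = 4 + (-14 - 1*14) = 4 + (-14 - 14) = 4 - 28 = -24)
h(m)/B(13) = -24/13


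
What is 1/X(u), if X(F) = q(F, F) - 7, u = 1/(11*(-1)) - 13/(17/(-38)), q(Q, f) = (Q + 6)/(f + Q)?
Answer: -10834/69299 ≈ -0.15634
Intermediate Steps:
q(Q, f) = (6 + Q)/(Q + f)
u = 5417/187 (u = (1/11)*(-1) - 13/(17*(-1/38)) = -1/11 - 13/(-17/38) = -1/11 - 13*(-38/17) = -1/11 + 494/17 = 5417/187 ≈ 28.968)
X(F) = -7 + (6 + F)/(2*F) (X(F) = (6 + F)/(F + F) - 7 = (6 + F)/((2*F)) - 7 = (1/(2*F))*(6 + F) - 7 = (6 + F)/(2*F) - 7 = -7 + (6 + F)/(2*F))
1/X(u) = 1/(-13/2 + 3/(5417/187)) = 1/(-13/2 + 3*(187/5417)) = 1/(-13/2 + 561/5417) = 1/(-69299/10834) = -10834/69299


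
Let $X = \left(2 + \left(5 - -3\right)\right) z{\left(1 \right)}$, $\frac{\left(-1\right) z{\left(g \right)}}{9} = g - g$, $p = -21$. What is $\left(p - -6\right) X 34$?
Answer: $0$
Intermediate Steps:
$z{\left(g \right)} = 0$ ($z{\left(g \right)} = - 9 \left(g - g\right) = \left(-9\right) 0 = 0$)
$X = 0$ ($X = \left(2 + \left(5 - -3\right)\right) 0 = \left(2 + \left(5 + 3\right)\right) 0 = \left(2 + 8\right) 0 = 10 \cdot 0 = 0$)
$\left(p - -6\right) X 34 = \left(-21 - -6\right) 0 \cdot 34 = \left(-21 + 6\right) 0 \cdot 34 = \left(-15\right) 0 \cdot 34 = 0 \cdot 34 = 0$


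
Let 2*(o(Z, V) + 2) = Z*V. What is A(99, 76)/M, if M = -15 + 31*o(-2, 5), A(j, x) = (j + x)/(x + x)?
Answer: -175/35264 ≈ -0.0049626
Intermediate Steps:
o(Z, V) = -2 + V*Z/2 (o(Z, V) = -2 + (Z*V)/2 = -2 + (V*Z)/2 = -2 + V*Z/2)
A(j, x) = (j + x)/(2*x) (A(j, x) = (j + x)/((2*x)) = (j + x)*(1/(2*x)) = (j + x)/(2*x))
M = -232 (M = -15 + 31*(-2 + (1/2)*5*(-2)) = -15 + 31*(-2 - 5) = -15 + 31*(-7) = -15 - 217 = -232)
A(99, 76)/M = ((1/2)*(99 + 76)/76)/(-232) = ((1/2)*(1/76)*175)*(-1/232) = (175/152)*(-1/232) = -175/35264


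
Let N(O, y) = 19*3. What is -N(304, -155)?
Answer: -57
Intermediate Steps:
N(O, y) = 57
-N(304, -155) = -1*57 = -57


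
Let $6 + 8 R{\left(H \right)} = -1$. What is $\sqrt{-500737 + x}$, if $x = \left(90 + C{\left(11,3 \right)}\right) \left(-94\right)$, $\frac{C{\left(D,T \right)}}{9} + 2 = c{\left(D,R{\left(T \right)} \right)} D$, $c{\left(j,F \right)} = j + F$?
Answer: $\frac{i \sqrt{2406913}}{2} \approx 775.71 i$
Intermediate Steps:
$R{\left(H \right)} = - \frac{7}{8}$ ($R{\left(H \right)} = - \frac{3}{4} + \frac{1}{8} \left(-1\right) = - \frac{3}{4} - \frac{1}{8} = - \frac{7}{8}$)
$c{\left(j,F \right)} = F + j$
$C{\left(D,T \right)} = -18 + 9 D \left(- \frac{7}{8} + D\right)$ ($C{\left(D,T \right)} = -18 + 9 \left(- \frac{7}{8} + D\right) D = -18 + 9 D \left(- \frac{7}{8} + D\right)$)
$x = - \frac{403965}{4}$ ($x = \left(90 - \left(18 - \frac{99 \left(-7 + 8 \cdot 11\right)}{8}\right)\right) \left(-94\right) = \left(90 - \left(18 - \frac{99 \left(-7 + 88\right)}{8}\right)\right) \left(-94\right) = \left(90 - \left(18 - \frac{8019}{8}\right)\right) \left(-94\right) = \left(90 + \left(-18 + \frac{8019}{8}\right)\right) \left(-94\right) = \left(90 + \frac{7875}{8}\right) \left(-94\right) = \frac{8595}{8} \left(-94\right) = - \frac{403965}{4} \approx -1.0099 \cdot 10^{5}$)
$\sqrt{-500737 + x} = \sqrt{-500737 - \frac{403965}{4}} = \sqrt{- \frac{2406913}{4}} = \frac{i \sqrt{2406913}}{2}$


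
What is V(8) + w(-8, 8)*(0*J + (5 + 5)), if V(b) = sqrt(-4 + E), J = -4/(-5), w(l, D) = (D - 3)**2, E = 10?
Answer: 250 + sqrt(6) ≈ 252.45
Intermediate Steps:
w(l, D) = (-3 + D)**2
J = 4/5 (J = -4*(-1/5) = 4/5 ≈ 0.80000)
V(b) = sqrt(6) (V(b) = sqrt(-4 + 10) = sqrt(6))
V(8) + w(-8, 8)*(0*J + (5 + 5)) = sqrt(6) + (-3 + 8)**2*(0*(4/5) + (5 + 5)) = sqrt(6) + 5**2*(0 + 10) = sqrt(6) + 25*10 = sqrt(6) + 250 = 250 + sqrt(6)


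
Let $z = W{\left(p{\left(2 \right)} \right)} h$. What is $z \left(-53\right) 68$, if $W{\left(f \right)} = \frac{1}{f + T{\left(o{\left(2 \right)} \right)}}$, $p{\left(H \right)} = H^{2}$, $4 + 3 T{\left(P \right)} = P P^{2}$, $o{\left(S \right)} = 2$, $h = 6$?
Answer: $- \frac{8109}{2} \approx -4054.5$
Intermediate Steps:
$T{\left(P \right)} = - \frac{4}{3} + \frac{P^{3}}{3}$ ($T{\left(P \right)} = - \frac{4}{3} + \frac{P P^{2}}{3} = - \frac{4}{3} + \frac{P^{3}}{3}$)
$W{\left(f \right)} = \frac{1}{\frac{4}{3} + f}$ ($W{\left(f \right)} = \frac{1}{f - \left(\frac{4}{3} - \frac{2^{3}}{3}\right)} = \frac{1}{f + \left(- \frac{4}{3} + \frac{1}{3} \cdot 8\right)} = \frac{1}{f + \left(- \frac{4}{3} + \frac{8}{3}\right)} = \frac{1}{f + \frac{4}{3}} = \frac{1}{\frac{4}{3} + f}$)
$z = \frac{9}{8}$ ($z = \frac{3}{4 + 3 \cdot 2^{2}} \cdot 6 = \frac{3}{4 + 3 \cdot 4} \cdot 6 = \frac{3}{4 + 12} \cdot 6 = \frac{3}{16} \cdot 6 = \frac{9}{8} \approx 1.125$)
$z \left(-53\right) 68 = \frac{9}{8} \left(-53\right) 68 = \left(- \frac{477}{8}\right) 68 = - \frac{8109}{2}$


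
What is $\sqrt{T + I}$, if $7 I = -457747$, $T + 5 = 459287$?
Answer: $\frac{11 \sqrt{159509}}{7} \approx 627.61$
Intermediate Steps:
$T = 459282$ ($T = -5 + 459287 = 459282$)
$I = - \frac{457747}{7}$ ($I = \frac{1}{7} \left(-457747\right) = - \frac{457747}{7} \approx -65392.0$)
$\sqrt{T + I} = \sqrt{459282 - \frac{457747}{7}} = \sqrt{\frac{2757227}{7}} = \frac{11 \sqrt{159509}}{7}$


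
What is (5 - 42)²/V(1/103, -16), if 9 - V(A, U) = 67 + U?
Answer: -1369/42 ≈ -32.595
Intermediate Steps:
V(A, U) = -58 - U (V(A, U) = 9 - (67 + U) = 9 + (-67 - U) = -58 - U)
(5 - 42)²/V(1/103, -16) = (5 - 42)²/(-58 - 1*(-16)) = (-37)²/(-58 + 16) = 1369/(-42) = 1369*(-1/42) = -1369/42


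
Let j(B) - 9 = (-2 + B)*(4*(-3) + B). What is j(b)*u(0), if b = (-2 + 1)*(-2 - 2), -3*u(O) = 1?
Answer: 7/3 ≈ 2.3333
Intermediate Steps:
u(O) = -1/3 (u(O) = -1/3*1 = -1/3)
b = 4 (b = -1*(-4) = 4)
j(B) = 9 + (-12 + B)*(-2 + B) (j(B) = 9 + (-2 + B)*(4*(-3) + B) = 9 + (-2 + B)*(-12 + B) = 9 + (-12 + B)*(-2 + B))
j(b)*u(0) = (33 + 4**2 - 14*4)*(-1/3) = (33 + 16 - 56)*(-1/3) = -7*(-1/3) = 7/3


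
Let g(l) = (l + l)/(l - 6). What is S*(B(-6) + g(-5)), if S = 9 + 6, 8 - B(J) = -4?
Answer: 2130/11 ≈ 193.64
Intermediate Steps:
B(J) = 12 (B(J) = 8 - 1*(-4) = 8 + 4 = 12)
g(l) = 2*l/(-6 + l) (g(l) = (2*l)/(-6 + l) = 2*l/(-6 + l))
S = 15
S*(B(-6) + g(-5)) = 15*(12 + 2*(-5)/(-6 - 5)) = 15*(12 + 2*(-5)/(-11)) = 15*(12 + 2*(-5)*(-1/11)) = 15*(12 + 10/11) = 15*(142/11) = 2130/11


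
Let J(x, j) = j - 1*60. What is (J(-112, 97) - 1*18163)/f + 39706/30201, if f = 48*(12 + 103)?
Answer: -54707701/27784920 ≈ -1.9690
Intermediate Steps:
J(x, j) = -60 + j (J(x, j) = j - 60 = -60 + j)
f = 5520 (f = 48*115 = 5520)
(J(-112, 97) - 1*18163)/f + 39706/30201 = ((-60 + 97) - 1*18163)/5520 + 39706/30201 = (37 - 18163)*(1/5520) + 39706*(1/30201) = -18126*1/5520 + 39706/30201 = -3021/920 + 39706/30201 = -54707701/27784920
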